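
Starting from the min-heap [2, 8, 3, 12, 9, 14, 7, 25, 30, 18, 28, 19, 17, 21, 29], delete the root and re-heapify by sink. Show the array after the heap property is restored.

[3, 8, 7, 12, 9, 14, 21, 25, 30, 18, 28, 19, 17, 29]

remove root 2; move last element 29 to root → [29, 8, 3, 12, 9, 14, 7, 25, 30, 18, 28, 19, 17, 21]
29 vs smaller child 3 at index 2, swap → [3, 8, 29, 12, 9, 14, 7, 25, 30, 18, 28, 19, 17, 21]
29 vs smaller child 7 at index 6, swap → [3, 8, 7, 12, 9, 14, 29, 25, 30, 18, 28, 19, 17, 21]
29 vs only child 21 at index 13, swap → [3, 8, 7, 12, 9, 14, 21, 25, 30, 18, 28, 19, 17, 29]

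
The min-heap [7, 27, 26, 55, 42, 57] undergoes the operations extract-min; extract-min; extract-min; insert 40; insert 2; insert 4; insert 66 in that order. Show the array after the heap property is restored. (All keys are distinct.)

[2, 40, 4, 55, 42, 57, 66]

extract-min → returns 7:
  remove root 7; move last element 57 to root → [57, 27, 26, 55, 42]
  57 vs smaller child 26 at index 2, swap → [26, 27, 57, 55, 42]
extract-min → returns 26:
  remove root 26; move last element 42 to root → [42, 27, 57, 55]
  42 vs smaller child 27 at index 1, swap → [27, 42, 57, 55]
extract-min → returns 27:
  remove root 27; move last element 55 to root → [55, 42, 57]
  55 vs smaller child 42 at index 1, swap → [42, 55, 57]
insert 40:
  append 40 at index 3 → [42, 55, 57, 40]
  40 < parent 55 at index 1, swap → [42, 40, 57, 55]
  40 < parent 42 at index 0, swap → [40, 42, 57, 55]
insert 2:
  append 2 at index 4 → [40, 42, 57, 55, 2]
  2 < parent 42 at index 1, swap → [40, 2, 57, 55, 42]
  2 < parent 40 at index 0, swap → [2, 40, 57, 55, 42]
insert 4:
  append 4 at index 5 → [2, 40, 57, 55, 42, 4]
  4 < parent 57 at index 2, swap → [2, 40, 4, 55, 42, 57]
insert 66:
  append 66 at index 6 → [2, 40, 4, 55, 42, 57, 66] (no swap needed)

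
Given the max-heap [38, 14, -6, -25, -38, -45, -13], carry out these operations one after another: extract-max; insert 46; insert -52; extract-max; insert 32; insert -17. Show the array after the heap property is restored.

extract-max → returns 38:
  remove root 38; move last element -13 to root → [-13, 14, -6, -25, -38, -45]
  -13 vs larger child 14 at index 1, swap → [14, -13, -6, -25, -38, -45]
insert 46:
  append 46 at index 6 → [14, -13, -6, -25, -38, -45, 46]
  46 > parent -6 at index 2, swap → [14, -13, 46, -25, -38, -45, -6]
  46 > parent 14 at index 0, swap → [46, -13, 14, -25, -38, -45, -6]
insert -52:
  append -52 at index 7 → [46, -13, 14, -25, -38, -45, -6, -52] (no swap needed)
extract-max → returns 46:
  remove root 46; move last element -52 to root → [-52, -13, 14, -25, -38, -45, -6]
  -52 vs larger child 14 at index 2, swap → [14, -13, -52, -25, -38, -45, -6]
  -52 vs larger child -6 at index 6, swap → [14, -13, -6, -25, -38, -45, -52]
insert 32:
  append 32 at index 7 → [14, -13, -6, -25, -38, -45, -52, 32]
  32 > parent -25 at index 3, swap → [14, -13, -6, 32, -38, -45, -52, -25]
  32 > parent -13 at index 1, swap → [14, 32, -6, -13, -38, -45, -52, -25]
  32 > parent 14 at index 0, swap → [32, 14, -6, -13, -38, -45, -52, -25]
insert -17:
  append -17 at index 8 → [32, 14, -6, -13, -38, -45, -52, -25, -17] (no swap needed)

[32, 14, -6, -13, -38, -45, -52, -25, -17]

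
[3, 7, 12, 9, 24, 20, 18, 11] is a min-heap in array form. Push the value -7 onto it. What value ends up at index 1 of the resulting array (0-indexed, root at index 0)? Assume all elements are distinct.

append -7 at index 8 → [3, 7, 12, 9, 24, 20, 18, 11, -7]
-7 < parent 9 at index 3, swap → [3, 7, 12, -7, 24, 20, 18, 11, 9]
-7 < parent 7 at index 1, swap → [3, -7, 12, 7, 24, 20, 18, 11, 9]
-7 < parent 3 at index 0, swap → [-7, 3, 12, 7, 24, 20, 18, 11, 9]
resulting array: [-7, 3, 12, 7, 24, 20, 18, 11, 9]

3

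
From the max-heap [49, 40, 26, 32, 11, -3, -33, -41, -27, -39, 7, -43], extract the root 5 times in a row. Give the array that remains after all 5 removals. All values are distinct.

[7, -27, -3, -41, -43, -39, -33]

extract-max #1 returns 49:
  remove root 49; move last element -43 to root → [-43, 40, 26, 32, 11, -3, -33, -41, -27, -39, 7]
  -43 vs larger child 40 at index 1, swap → [40, -43, 26, 32, 11, -3, -33, -41, -27, -39, 7]
  -43 vs larger child 32 at index 3, swap → [40, 32, 26, -43, 11, -3, -33, -41, -27, -39, 7]
  -43 vs larger child -27 at index 8, swap → [40, 32, 26, -27, 11, -3, -33, -41, -43, -39, 7]
extract-max #2 returns 40:
  remove root 40; move last element 7 to root → [7, 32, 26, -27, 11, -3, -33, -41, -43, -39]
  7 vs larger child 32 at index 1, swap → [32, 7, 26, -27, 11, -3, -33, -41, -43, -39]
  7 vs larger child 11 at index 4, swap → [32, 11, 26, -27, 7, -3, -33, -41, -43, -39]
extract-max #3 returns 32:
  remove root 32; move last element -39 to root → [-39, 11, 26, -27, 7, -3, -33, -41, -43]
  -39 vs larger child 26 at index 2, swap → [26, 11, -39, -27, 7, -3, -33, -41, -43]
  -39 vs larger child -3 at index 5, swap → [26, 11, -3, -27, 7, -39, -33, -41, -43]
extract-max #4 returns 26:
  remove root 26; move last element -43 to root → [-43, 11, -3, -27, 7, -39, -33, -41]
  -43 vs larger child 11 at index 1, swap → [11, -43, -3, -27, 7, -39, -33, -41]
  -43 vs larger child 7 at index 4, swap → [11, 7, -3, -27, -43, -39, -33, -41]
extract-max #5 returns 11:
  remove root 11; move last element -41 to root → [-41, 7, -3, -27, -43, -39, -33]
  -41 vs larger child 7 at index 1, swap → [7, -41, -3, -27, -43, -39, -33]
  -41 vs larger child -27 at index 3, swap → [7, -27, -3, -41, -43, -39, -33]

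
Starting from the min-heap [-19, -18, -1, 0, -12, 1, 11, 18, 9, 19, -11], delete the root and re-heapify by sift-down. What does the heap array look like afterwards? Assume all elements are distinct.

[-18, -12, -1, 0, -11, 1, 11, 18, 9, 19]

remove root -19; move last element -11 to root → [-11, -18, -1, 0, -12, 1, 11, 18, 9, 19]
-11 vs smaller child -18 at index 1, swap → [-18, -11, -1, 0, -12, 1, 11, 18, 9, 19]
-11 vs smaller child -12 at index 4, swap → [-18, -12, -1, 0, -11, 1, 11, 18, 9, 19]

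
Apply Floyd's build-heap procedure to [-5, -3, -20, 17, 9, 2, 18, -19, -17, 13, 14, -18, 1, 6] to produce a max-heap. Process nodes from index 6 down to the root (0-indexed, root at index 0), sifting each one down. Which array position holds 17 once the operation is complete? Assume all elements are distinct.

1

sift down from index 6: already satisfies heap property
sift down from index 5: already satisfies heap property
sift down from index 4:
  9 vs larger child 14 at index 10, swap → [-5, -3, -20, 17, 14, 2, 18, -19, -17, 13, 9, -18, 1, 6]
sift down from index 3: already satisfies heap property
sift down from index 2:
  -20 vs larger child 18 at index 6, swap → [-5, -3, 18, 17, 14, 2, -20, -19, -17, 13, 9, -18, 1, 6]
  -20 vs only child 6 at index 13, swap → [-5, -3, 18, 17, 14, 2, 6, -19, -17, 13, 9, -18, 1, -20]
sift down from index 1:
  -3 vs larger child 17 at index 3, swap → [-5, 17, 18, -3, 14, 2, 6, -19, -17, 13, 9, -18, 1, -20]
sift down from index 0:
  -5 vs larger child 18 at index 2, swap → [18, 17, -5, -3, 14, 2, 6, -19, -17, 13, 9, -18, 1, -20]
  -5 vs larger child 6 at index 6, swap → [18, 17, 6, -3, 14, 2, -5, -19, -17, 13, 9, -18, 1, -20]
resulting array: [18, 17, 6, -3, 14, 2, -5, -19, -17, 13, 9, -18, 1, -20]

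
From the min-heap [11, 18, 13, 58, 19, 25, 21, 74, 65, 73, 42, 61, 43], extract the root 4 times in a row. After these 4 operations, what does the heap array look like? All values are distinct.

[21, 42, 25, 58, 61, 73, 43, 74, 65]

extract-min #1 returns 11:
  remove root 11; move last element 43 to root → [43, 18, 13, 58, 19, 25, 21, 74, 65, 73, 42, 61]
  43 vs smaller child 13 at index 2, swap → [13, 18, 43, 58, 19, 25, 21, 74, 65, 73, 42, 61]
  43 vs smaller child 21 at index 6, swap → [13, 18, 21, 58, 19, 25, 43, 74, 65, 73, 42, 61]
extract-min #2 returns 13:
  remove root 13; move last element 61 to root → [61, 18, 21, 58, 19, 25, 43, 74, 65, 73, 42]
  61 vs smaller child 18 at index 1, swap → [18, 61, 21, 58, 19, 25, 43, 74, 65, 73, 42]
  61 vs smaller child 19 at index 4, swap → [18, 19, 21, 58, 61, 25, 43, 74, 65, 73, 42]
  61 vs smaller child 42 at index 10, swap → [18, 19, 21, 58, 42, 25, 43, 74, 65, 73, 61]
extract-min #3 returns 18:
  remove root 18; move last element 61 to root → [61, 19, 21, 58, 42, 25, 43, 74, 65, 73]
  61 vs smaller child 19 at index 1, swap → [19, 61, 21, 58, 42, 25, 43, 74, 65, 73]
  61 vs smaller child 42 at index 4, swap → [19, 42, 21, 58, 61, 25, 43, 74, 65, 73]
extract-min #4 returns 19:
  remove root 19; move last element 73 to root → [73, 42, 21, 58, 61, 25, 43, 74, 65]
  73 vs smaller child 21 at index 2, swap → [21, 42, 73, 58, 61, 25, 43, 74, 65]
  73 vs smaller child 25 at index 5, swap → [21, 42, 25, 58, 61, 73, 43, 74, 65]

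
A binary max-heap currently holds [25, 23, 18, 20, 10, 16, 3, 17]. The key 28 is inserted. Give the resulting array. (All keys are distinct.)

append 28 at index 8 → [25, 23, 18, 20, 10, 16, 3, 17, 28]
28 > parent 20 at index 3, swap → [25, 23, 18, 28, 10, 16, 3, 17, 20]
28 > parent 23 at index 1, swap → [25, 28, 18, 23, 10, 16, 3, 17, 20]
28 > parent 25 at index 0, swap → [28, 25, 18, 23, 10, 16, 3, 17, 20]

[28, 25, 18, 23, 10, 16, 3, 17, 20]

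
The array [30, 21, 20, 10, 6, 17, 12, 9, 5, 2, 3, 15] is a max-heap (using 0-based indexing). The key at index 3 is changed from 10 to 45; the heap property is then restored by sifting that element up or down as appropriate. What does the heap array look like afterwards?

set index 3 from 10 to 45 → [30, 21, 20, 45, 6, 17, 12, 9, 5, 2, 3, 15]
45 > parent 21 at index 1, swap → [30, 45, 20, 21, 6, 17, 12, 9, 5, 2, 3, 15]
45 > parent 30 at index 0, swap → [45, 30, 20, 21, 6, 17, 12, 9, 5, 2, 3, 15]

[45, 30, 20, 21, 6, 17, 12, 9, 5, 2, 3, 15]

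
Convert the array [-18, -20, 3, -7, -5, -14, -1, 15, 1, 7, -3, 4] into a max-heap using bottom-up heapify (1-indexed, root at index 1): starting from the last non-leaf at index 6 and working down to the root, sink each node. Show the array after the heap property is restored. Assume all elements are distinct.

[15, 7, 4, 1, -3, 3, -1, -7, -20, -5, -18, -14]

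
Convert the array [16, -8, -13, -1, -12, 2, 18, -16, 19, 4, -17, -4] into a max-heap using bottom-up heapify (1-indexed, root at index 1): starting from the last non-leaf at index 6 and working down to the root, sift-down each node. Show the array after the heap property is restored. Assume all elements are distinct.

[19, 16, 18, -1, 4, 2, -13, -16, -8, -12, -17, -4]

sift down from index 6: already satisfies heap property
sift down from index 5:
  -12 vs larger child 4 at index 10, swap → [16, -8, -13, -1, 4, 2, 18, -16, 19, -12, -17, -4]
sift down from index 4:
  -1 vs larger child 19 at index 9, swap → [16, -8, -13, 19, 4, 2, 18, -16, -1, -12, -17, -4]
sift down from index 3:
  -13 vs larger child 18 at index 7, swap → [16, -8, 18, 19, 4, 2, -13, -16, -1, -12, -17, -4]
sift down from index 2:
  -8 vs larger child 19 at index 4, swap → [16, 19, 18, -8, 4, 2, -13, -16, -1, -12, -17, -4]
  -8 vs larger child -1 at index 9, swap → [16, 19, 18, -1, 4, 2, -13, -16, -8, -12, -17, -4]
sift down from index 1:
  16 vs larger child 19 at index 2, swap → [19, 16, 18, -1, 4, 2, -13, -16, -8, -12, -17, -4]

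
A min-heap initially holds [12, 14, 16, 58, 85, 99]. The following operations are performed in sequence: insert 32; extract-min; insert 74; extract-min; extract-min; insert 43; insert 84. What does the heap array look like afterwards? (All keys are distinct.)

[32, 58, 43, 99, 85, 74, 84]

insert 32:
  append 32 at index 6 → [12, 14, 16, 58, 85, 99, 32] (no swap needed)
extract-min → returns 12:
  remove root 12; move last element 32 to root → [32, 14, 16, 58, 85, 99]
  32 vs smaller child 14 at index 1, swap → [14, 32, 16, 58, 85, 99]
insert 74:
  append 74 at index 6 → [14, 32, 16, 58, 85, 99, 74] (no swap needed)
extract-min → returns 14:
  remove root 14; move last element 74 to root → [74, 32, 16, 58, 85, 99]
  74 vs smaller child 16 at index 2, swap → [16, 32, 74, 58, 85, 99]
extract-min → returns 16:
  remove root 16; move last element 99 to root → [99, 32, 74, 58, 85]
  99 vs smaller child 32 at index 1, swap → [32, 99, 74, 58, 85]
  99 vs smaller child 58 at index 3, swap → [32, 58, 74, 99, 85]
insert 43:
  append 43 at index 5 → [32, 58, 74, 99, 85, 43]
  43 < parent 74 at index 2, swap → [32, 58, 43, 99, 85, 74]
insert 84:
  append 84 at index 6 → [32, 58, 43, 99, 85, 74, 84] (no swap needed)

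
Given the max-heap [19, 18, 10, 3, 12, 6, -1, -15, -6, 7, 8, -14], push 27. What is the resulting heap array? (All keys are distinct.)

[27, 18, 19, 3, 12, 10, -1, -15, -6, 7, 8, -14, 6]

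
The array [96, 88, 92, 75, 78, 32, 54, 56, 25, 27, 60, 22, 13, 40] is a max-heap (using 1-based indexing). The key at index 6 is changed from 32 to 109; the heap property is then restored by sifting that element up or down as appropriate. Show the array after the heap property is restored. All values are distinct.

set index 6 from 32 to 109 → [96, 88, 92, 75, 78, 109, 54, 56, 25, 27, 60, 22, 13, 40]
109 > parent 92 at index 3, swap → [96, 88, 109, 75, 78, 92, 54, 56, 25, 27, 60, 22, 13, 40]
109 > parent 96 at index 1, swap → [109, 88, 96, 75, 78, 92, 54, 56, 25, 27, 60, 22, 13, 40]

[109, 88, 96, 75, 78, 92, 54, 56, 25, 27, 60, 22, 13, 40]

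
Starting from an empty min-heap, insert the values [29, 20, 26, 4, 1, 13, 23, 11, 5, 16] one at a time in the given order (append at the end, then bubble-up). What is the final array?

Insert 29:
  append 29 at index 0 → [29] (no swap needed)
Insert 20:
  append 20 at index 1 → [29, 20]
  20 < parent 29 at index 0, swap → [20, 29]
Insert 26:
  append 26 at index 2 → [20, 29, 26] (no swap needed)
Insert 4:
  append 4 at index 3 → [20, 29, 26, 4]
  4 < parent 29 at index 1, swap → [20, 4, 26, 29]
  4 < parent 20 at index 0, swap → [4, 20, 26, 29]
Insert 1:
  append 1 at index 4 → [4, 20, 26, 29, 1]
  1 < parent 20 at index 1, swap → [4, 1, 26, 29, 20]
  1 < parent 4 at index 0, swap → [1, 4, 26, 29, 20]
Insert 13:
  append 13 at index 5 → [1, 4, 26, 29, 20, 13]
  13 < parent 26 at index 2, swap → [1, 4, 13, 29, 20, 26]
Insert 23:
  append 23 at index 6 → [1, 4, 13, 29, 20, 26, 23] (no swap needed)
Insert 11:
  append 11 at index 7 → [1, 4, 13, 29, 20, 26, 23, 11]
  11 < parent 29 at index 3, swap → [1, 4, 13, 11, 20, 26, 23, 29]
Insert 5:
  append 5 at index 8 → [1, 4, 13, 11, 20, 26, 23, 29, 5]
  5 < parent 11 at index 3, swap → [1, 4, 13, 5, 20, 26, 23, 29, 11]
Insert 16:
  append 16 at index 9 → [1, 4, 13, 5, 20, 26, 23, 29, 11, 16]
  16 < parent 20 at index 4, swap → [1, 4, 13, 5, 16, 26, 23, 29, 11, 20]

[1, 4, 13, 5, 16, 26, 23, 29, 11, 20]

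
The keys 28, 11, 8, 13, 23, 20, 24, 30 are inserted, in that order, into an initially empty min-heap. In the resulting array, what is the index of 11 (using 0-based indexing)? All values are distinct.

2

Insert 28:
  append 28 at index 0 → [28] (no swap needed)
Insert 11:
  append 11 at index 1 → [28, 11]
  11 < parent 28 at index 0, swap → [11, 28]
Insert 8:
  append 8 at index 2 → [11, 28, 8]
  8 < parent 11 at index 0, swap → [8, 28, 11]
Insert 13:
  append 13 at index 3 → [8, 28, 11, 13]
  13 < parent 28 at index 1, swap → [8, 13, 11, 28]
Insert 23:
  append 23 at index 4 → [8, 13, 11, 28, 23] (no swap needed)
Insert 20:
  append 20 at index 5 → [8, 13, 11, 28, 23, 20] (no swap needed)
Insert 24:
  append 24 at index 6 → [8, 13, 11, 28, 23, 20, 24] (no swap needed)
Insert 30:
  append 30 at index 7 → [8, 13, 11, 28, 23, 20, 24, 30] (no swap needed)
resulting array: [8, 13, 11, 28, 23, 20, 24, 30]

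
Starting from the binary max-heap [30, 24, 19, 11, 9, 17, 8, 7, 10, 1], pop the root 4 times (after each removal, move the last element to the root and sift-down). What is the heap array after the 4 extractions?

[11, 10, 8, 7, 9, 1]

extract-max #1 returns 30:
  remove root 30; move last element 1 to root → [1, 24, 19, 11, 9, 17, 8, 7, 10]
  1 vs larger child 24 at index 1, swap → [24, 1, 19, 11, 9, 17, 8, 7, 10]
  1 vs larger child 11 at index 3, swap → [24, 11, 19, 1, 9, 17, 8, 7, 10]
  1 vs larger child 10 at index 8, swap → [24, 11, 19, 10, 9, 17, 8, 7, 1]
extract-max #2 returns 24:
  remove root 24; move last element 1 to root → [1, 11, 19, 10, 9, 17, 8, 7]
  1 vs larger child 19 at index 2, swap → [19, 11, 1, 10, 9, 17, 8, 7]
  1 vs larger child 17 at index 5, swap → [19, 11, 17, 10, 9, 1, 8, 7]
extract-max #3 returns 19:
  remove root 19; move last element 7 to root → [7, 11, 17, 10, 9, 1, 8]
  7 vs larger child 17 at index 2, swap → [17, 11, 7, 10, 9, 1, 8]
  7 vs larger child 8 at index 6, swap → [17, 11, 8, 10, 9, 1, 7]
extract-max #4 returns 17:
  remove root 17; move last element 7 to root → [7, 11, 8, 10, 9, 1]
  7 vs larger child 11 at index 1, swap → [11, 7, 8, 10, 9, 1]
  7 vs larger child 10 at index 3, swap → [11, 10, 8, 7, 9, 1]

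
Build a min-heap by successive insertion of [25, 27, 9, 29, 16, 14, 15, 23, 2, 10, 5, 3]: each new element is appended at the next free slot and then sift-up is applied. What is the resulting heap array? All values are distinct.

[2, 5, 3, 16, 9, 14, 15, 29, 23, 27, 10, 25]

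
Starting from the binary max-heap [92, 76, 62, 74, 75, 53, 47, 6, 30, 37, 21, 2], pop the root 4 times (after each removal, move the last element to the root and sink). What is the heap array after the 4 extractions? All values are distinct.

[62, 37, 53, 30, 2, 21, 47, 6]

extract-max #1 returns 92:
  remove root 92; move last element 2 to root → [2, 76, 62, 74, 75, 53, 47, 6, 30, 37, 21]
  2 vs larger child 76 at index 1, swap → [76, 2, 62, 74, 75, 53, 47, 6, 30, 37, 21]
  2 vs larger child 75 at index 4, swap → [76, 75, 62, 74, 2, 53, 47, 6, 30, 37, 21]
  2 vs larger child 37 at index 9, swap → [76, 75, 62, 74, 37, 53, 47, 6, 30, 2, 21]
extract-max #2 returns 76:
  remove root 76; move last element 21 to root → [21, 75, 62, 74, 37, 53, 47, 6, 30, 2]
  21 vs larger child 75 at index 1, swap → [75, 21, 62, 74, 37, 53, 47, 6, 30, 2]
  21 vs larger child 74 at index 3, swap → [75, 74, 62, 21, 37, 53, 47, 6, 30, 2]
  21 vs larger child 30 at index 8, swap → [75, 74, 62, 30, 37, 53, 47, 6, 21, 2]
extract-max #3 returns 75:
  remove root 75; move last element 2 to root → [2, 74, 62, 30, 37, 53, 47, 6, 21]
  2 vs larger child 74 at index 1, swap → [74, 2, 62, 30, 37, 53, 47, 6, 21]
  2 vs larger child 37 at index 4, swap → [74, 37, 62, 30, 2, 53, 47, 6, 21]
extract-max #4 returns 74:
  remove root 74; move last element 21 to root → [21, 37, 62, 30, 2, 53, 47, 6]
  21 vs larger child 62 at index 2, swap → [62, 37, 21, 30, 2, 53, 47, 6]
  21 vs larger child 53 at index 5, swap → [62, 37, 53, 30, 2, 21, 47, 6]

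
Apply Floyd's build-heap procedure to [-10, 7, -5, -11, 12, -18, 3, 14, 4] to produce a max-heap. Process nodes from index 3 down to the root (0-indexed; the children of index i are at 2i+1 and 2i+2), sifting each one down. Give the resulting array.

sift down from index 3:
  -11 vs larger child 14 at index 7, swap → [-10, 7, -5, 14, 12, -18, 3, -11, 4]
sift down from index 2:
  -5 vs larger child 3 at index 6, swap → [-10, 7, 3, 14, 12, -18, -5, -11, 4]
sift down from index 1:
  7 vs larger child 14 at index 3, swap → [-10, 14, 3, 7, 12, -18, -5, -11, 4]
sift down from index 0:
  -10 vs larger child 14 at index 1, swap → [14, -10, 3, 7, 12, -18, -5, -11, 4]
  -10 vs larger child 12 at index 4, swap → [14, 12, 3, 7, -10, -18, -5, -11, 4]

[14, 12, 3, 7, -10, -18, -5, -11, 4]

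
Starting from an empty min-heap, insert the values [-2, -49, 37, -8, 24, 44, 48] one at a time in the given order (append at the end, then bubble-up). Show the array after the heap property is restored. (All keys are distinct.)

[-49, -8, 37, -2, 24, 44, 48]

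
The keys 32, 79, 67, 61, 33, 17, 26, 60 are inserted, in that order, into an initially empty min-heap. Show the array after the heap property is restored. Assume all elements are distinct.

[17, 33, 26, 60, 61, 67, 32, 79]

Insert 32:
  append 32 at index 0 → [32] (no swap needed)
Insert 79:
  append 79 at index 1 → [32, 79] (no swap needed)
Insert 67:
  append 67 at index 2 → [32, 79, 67] (no swap needed)
Insert 61:
  append 61 at index 3 → [32, 79, 67, 61]
  61 < parent 79 at index 1, swap → [32, 61, 67, 79]
Insert 33:
  append 33 at index 4 → [32, 61, 67, 79, 33]
  33 < parent 61 at index 1, swap → [32, 33, 67, 79, 61]
Insert 17:
  append 17 at index 5 → [32, 33, 67, 79, 61, 17]
  17 < parent 67 at index 2, swap → [32, 33, 17, 79, 61, 67]
  17 < parent 32 at index 0, swap → [17, 33, 32, 79, 61, 67]
Insert 26:
  append 26 at index 6 → [17, 33, 32, 79, 61, 67, 26]
  26 < parent 32 at index 2, swap → [17, 33, 26, 79, 61, 67, 32]
Insert 60:
  append 60 at index 7 → [17, 33, 26, 79, 61, 67, 32, 60]
  60 < parent 79 at index 3, swap → [17, 33, 26, 60, 61, 67, 32, 79]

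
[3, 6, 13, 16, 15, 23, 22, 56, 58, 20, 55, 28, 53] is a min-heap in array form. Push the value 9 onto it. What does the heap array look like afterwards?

[3, 6, 9, 16, 15, 23, 13, 56, 58, 20, 55, 28, 53, 22]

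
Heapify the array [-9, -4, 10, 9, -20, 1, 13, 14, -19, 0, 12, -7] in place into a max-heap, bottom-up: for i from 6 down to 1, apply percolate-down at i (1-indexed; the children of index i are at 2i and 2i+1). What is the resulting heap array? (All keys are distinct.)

[14, 12, 13, 9, 0, 1, 10, -4, -19, -9, -20, -7]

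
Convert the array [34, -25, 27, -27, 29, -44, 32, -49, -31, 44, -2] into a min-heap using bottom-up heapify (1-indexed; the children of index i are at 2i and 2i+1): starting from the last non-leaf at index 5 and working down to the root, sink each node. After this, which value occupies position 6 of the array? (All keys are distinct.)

27

sift down from index 5:
  29 vs smaller child -2 at index 11, swap → [34, -25, 27, -27, -2, -44, 32, -49, -31, 44, 29]
sift down from index 4:
  -27 vs smaller child -49 at index 8, swap → [34, -25, 27, -49, -2, -44, 32, -27, -31, 44, 29]
sift down from index 3:
  27 vs smaller child -44 at index 6, swap → [34, -25, -44, -49, -2, 27, 32, -27, -31, 44, 29]
sift down from index 2:
  -25 vs smaller child -49 at index 4, swap → [34, -49, -44, -25, -2, 27, 32, -27, -31, 44, 29]
  -25 vs smaller child -31 at index 9, swap → [34, -49, -44, -31, -2, 27, 32, -27, -25, 44, 29]
sift down from index 1:
  34 vs smaller child -49 at index 2, swap → [-49, 34, -44, -31, -2, 27, 32, -27, -25, 44, 29]
  34 vs smaller child -31 at index 4, swap → [-49, -31, -44, 34, -2, 27, 32, -27, -25, 44, 29]
  34 vs smaller child -27 at index 8, swap → [-49, -31, -44, -27, -2, 27, 32, 34, -25, 44, 29]
resulting array: [-49, -31, -44, -27, -2, 27, 32, 34, -25, 44, 29]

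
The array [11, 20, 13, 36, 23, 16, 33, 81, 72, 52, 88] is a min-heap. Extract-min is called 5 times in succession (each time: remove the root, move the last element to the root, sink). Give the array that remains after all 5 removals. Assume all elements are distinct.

[33, 36, 52, 81, 72, 88]

extract-min #1 returns 11:
  remove root 11; move last element 88 to root → [88, 20, 13, 36, 23, 16, 33, 81, 72, 52]
  88 vs smaller child 13 at index 2, swap → [13, 20, 88, 36, 23, 16, 33, 81, 72, 52]
  88 vs smaller child 16 at index 5, swap → [13, 20, 16, 36, 23, 88, 33, 81, 72, 52]
extract-min #2 returns 13:
  remove root 13; move last element 52 to root → [52, 20, 16, 36, 23, 88, 33, 81, 72]
  52 vs smaller child 16 at index 2, swap → [16, 20, 52, 36, 23, 88, 33, 81, 72]
  52 vs smaller child 33 at index 6, swap → [16, 20, 33, 36, 23, 88, 52, 81, 72]
extract-min #3 returns 16:
  remove root 16; move last element 72 to root → [72, 20, 33, 36, 23, 88, 52, 81]
  72 vs smaller child 20 at index 1, swap → [20, 72, 33, 36, 23, 88, 52, 81]
  72 vs smaller child 23 at index 4, swap → [20, 23, 33, 36, 72, 88, 52, 81]
extract-min #4 returns 20:
  remove root 20; move last element 81 to root → [81, 23, 33, 36, 72, 88, 52]
  81 vs smaller child 23 at index 1, swap → [23, 81, 33, 36, 72, 88, 52]
  81 vs smaller child 36 at index 3, swap → [23, 36, 33, 81, 72, 88, 52]
extract-min #5 returns 23:
  remove root 23; move last element 52 to root → [52, 36, 33, 81, 72, 88]
  52 vs smaller child 33 at index 2, swap → [33, 36, 52, 81, 72, 88]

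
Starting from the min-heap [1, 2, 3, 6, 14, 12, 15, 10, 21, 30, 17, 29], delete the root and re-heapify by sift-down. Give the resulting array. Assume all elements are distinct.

[2, 6, 3, 10, 14, 12, 15, 29, 21, 30, 17]

remove root 1; move last element 29 to root → [29, 2, 3, 6, 14, 12, 15, 10, 21, 30, 17]
29 vs smaller child 2 at index 1, swap → [2, 29, 3, 6, 14, 12, 15, 10, 21, 30, 17]
29 vs smaller child 6 at index 3, swap → [2, 6, 3, 29, 14, 12, 15, 10, 21, 30, 17]
29 vs smaller child 10 at index 7, swap → [2, 6, 3, 10, 14, 12, 15, 29, 21, 30, 17]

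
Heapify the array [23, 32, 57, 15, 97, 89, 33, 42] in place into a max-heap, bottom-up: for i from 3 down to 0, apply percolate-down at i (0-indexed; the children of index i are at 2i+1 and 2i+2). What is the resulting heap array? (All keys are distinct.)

[97, 42, 89, 23, 32, 57, 33, 15]

sift down from index 3:
  15 vs only child 42 at index 7, swap → [23, 32, 57, 42, 97, 89, 33, 15]
sift down from index 2:
  57 vs larger child 89 at index 5, swap → [23, 32, 89, 42, 97, 57, 33, 15]
sift down from index 1:
  32 vs larger child 97 at index 4, swap → [23, 97, 89, 42, 32, 57, 33, 15]
sift down from index 0:
  23 vs larger child 97 at index 1, swap → [97, 23, 89, 42, 32, 57, 33, 15]
  23 vs larger child 42 at index 3, swap → [97, 42, 89, 23, 32, 57, 33, 15]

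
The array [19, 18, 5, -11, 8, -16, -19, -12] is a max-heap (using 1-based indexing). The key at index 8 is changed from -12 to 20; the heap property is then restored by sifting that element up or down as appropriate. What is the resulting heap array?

[20, 19, 5, 18, 8, -16, -19, -11]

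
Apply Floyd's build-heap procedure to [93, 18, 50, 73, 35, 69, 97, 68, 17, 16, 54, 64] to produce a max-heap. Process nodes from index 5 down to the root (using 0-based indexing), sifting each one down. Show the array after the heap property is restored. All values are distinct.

sift down from index 5: already satisfies heap property
sift down from index 4:
  35 vs larger child 54 at index 10, swap → [93, 18, 50, 73, 54, 69, 97, 68, 17, 16, 35, 64]
sift down from index 3: already satisfies heap property
sift down from index 2:
  50 vs larger child 97 at index 6, swap → [93, 18, 97, 73, 54, 69, 50, 68, 17, 16, 35, 64]
sift down from index 1:
  18 vs larger child 73 at index 3, swap → [93, 73, 97, 18, 54, 69, 50, 68, 17, 16, 35, 64]
  18 vs larger child 68 at index 7, swap → [93, 73, 97, 68, 54, 69, 50, 18, 17, 16, 35, 64]
sift down from index 0:
  93 vs larger child 97 at index 2, swap → [97, 73, 93, 68, 54, 69, 50, 18, 17, 16, 35, 64]

[97, 73, 93, 68, 54, 69, 50, 18, 17, 16, 35, 64]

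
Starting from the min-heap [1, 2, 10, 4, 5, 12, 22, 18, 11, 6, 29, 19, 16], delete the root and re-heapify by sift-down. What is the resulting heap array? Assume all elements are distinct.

remove root 1; move last element 16 to root → [16, 2, 10, 4, 5, 12, 22, 18, 11, 6, 29, 19]
16 vs smaller child 2 at index 1, swap → [2, 16, 10, 4, 5, 12, 22, 18, 11, 6, 29, 19]
16 vs smaller child 4 at index 3, swap → [2, 4, 10, 16, 5, 12, 22, 18, 11, 6, 29, 19]
16 vs smaller child 11 at index 8, swap → [2, 4, 10, 11, 5, 12, 22, 18, 16, 6, 29, 19]

[2, 4, 10, 11, 5, 12, 22, 18, 16, 6, 29, 19]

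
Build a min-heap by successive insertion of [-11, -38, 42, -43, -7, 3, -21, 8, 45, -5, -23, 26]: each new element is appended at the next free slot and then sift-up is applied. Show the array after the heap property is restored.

Insert -11:
  append -11 at index 0 → [-11] (no swap needed)
Insert -38:
  append -38 at index 1 → [-11, -38]
  -38 < parent -11 at index 0, swap → [-38, -11]
Insert 42:
  append 42 at index 2 → [-38, -11, 42] (no swap needed)
Insert -43:
  append -43 at index 3 → [-38, -11, 42, -43]
  -43 < parent -11 at index 1, swap → [-38, -43, 42, -11]
  -43 < parent -38 at index 0, swap → [-43, -38, 42, -11]
Insert -7:
  append -7 at index 4 → [-43, -38, 42, -11, -7] (no swap needed)
Insert 3:
  append 3 at index 5 → [-43, -38, 42, -11, -7, 3]
  3 < parent 42 at index 2, swap → [-43, -38, 3, -11, -7, 42]
Insert -21:
  append -21 at index 6 → [-43, -38, 3, -11, -7, 42, -21]
  -21 < parent 3 at index 2, swap → [-43, -38, -21, -11, -7, 42, 3]
Insert 8:
  append 8 at index 7 → [-43, -38, -21, -11, -7, 42, 3, 8] (no swap needed)
Insert 45:
  append 45 at index 8 → [-43, -38, -21, -11, -7, 42, 3, 8, 45] (no swap needed)
Insert -5:
  append -5 at index 9 → [-43, -38, -21, -11, -7, 42, 3, 8, 45, -5] (no swap needed)
Insert -23:
  append -23 at index 10 → [-43, -38, -21, -11, -7, 42, 3, 8, 45, -5, -23]
  -23 < parent -7 at index 4, swap → [-43, -38, -21, -11, -23, 42, 3, 8, 45, -5, -7]
Insert 26:
  append 26 at index 11 → [-43, -38, -21, -11, -23, 42, 3, 8, 45, -5, -7, 26]
  26 < parent 42 at index 5, swap → [-43, -38, -21, -11, -23, 26, 3, 8, 45, -5, -7, 42]

[-43, -38, -21, -11, -23, 26, 3, 8, 45, -5, -7, 42]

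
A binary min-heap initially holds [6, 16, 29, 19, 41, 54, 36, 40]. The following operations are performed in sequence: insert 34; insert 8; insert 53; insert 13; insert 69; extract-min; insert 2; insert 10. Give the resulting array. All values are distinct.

insert 34:
  append 34 at index 8 → [6, 16, 29, 19, 41, 54, 36, 40, 34] (no swap needed)
insert 8:
  append 8 at index 9 → [6, 16, 29, 19, 41, 54, 36, 40, 34, 8]
  8 < parent 41 at index 4, swap → [6, 16, 29, 19, 8, 54, 36, 40, 34, 41]
  8 < parent 16 at index 1, swap → [6, 8, 29, 19, 16, 54, 36, 40, 34, 41]
insert 53:
  append 53 at index 10 → [6, 8, 29, 19, 16, 54, 36, 40, 34, 41, 53] (no swap needed)
insert 13:
  append 13 at index 11 → [6, 8, 29, 19, 16, 54, 36, 40, 34, 41, 53, 13]
  13 < parent 54 at index 5, swap → [6, 8, 29, 19, 16, 13, 36, 40, 34, 41, 53, 54]
  13 < parent 29 at index 2, swap → [6, 8, 13, 19, 16, 29, 36, 40, 34, 41, 53, 54]
insert 69:
  append 69 at index 12 → [6, 8, 13, 19, 16, 29, 36, 40, 34, 41, 53, 54, 69] (no swap needed)
extract-min → returns 6:
  remove root 6; move last element 69 to root → [69, 8, 13, 19, 16, 29, 36, 40, 34, 41, 53, 54]
  69 vs smaller child 8 at index 1, swap → [8, 69, 13, 19, 16, 29, 36, 40, 34, 41, 53, 54]
  69 vs smaller child 16 at index 4, swap → [8, 16, 13, 19, 69, 29, 36, 40, 34, 41, 53, 54]
  69 vs smaller child 41 at index 9, swap → [8, 16, 13, 19, 41, 29, 36, 40, 34, 69, 53, 54]
insert 2:
  append 2 at index 12 → [8, 16, 13, 19, 41, 29, 36, 40, 34, 69, 53, 54, 2]
  2 < parent 29 at index 5, swap → [8, 16, 13, 19, 41, 2, 36, 40, 34, 69, 53, 54, 29]
  2 < parent 13 at index 2, swap → [8, 16, 2, 19, 41, 13, 36, 40, 34, 69, 53, 54, 29]
  2 < parent 8 at index 0, swap → [2, 16, 8, 19, 41, 13, 36, 40, 34, 69, 53, 54, 29]
insert 10:
  append 10 at index 13 → [2, 16, 8, 19, 41, 13, 36, 40, 34, 69, 53, 54, 29, 10]
  10 < parent 36 at index 6, swap → [2, 16, 8, 19, 41, 13, 10, 40, 34, 69, 53, 54, 29, 36]

[2, 16, 8, 19, 41, 13, 10, 40, 34, 69, 53, 54, 29, 36]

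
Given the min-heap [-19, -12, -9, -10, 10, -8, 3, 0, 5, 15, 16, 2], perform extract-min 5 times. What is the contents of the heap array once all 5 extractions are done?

extract-min #1 returns -19:
  remove root -19; move last element 2 to root → [2, -12, -9, -10, 10, -8, 3, 0, 5, 15, 16]
  2 vs smaller child -12 at index 1, swap → [-12, 2, -9, -10, 10, -8, 3, 0, 5, 15, 16]
  2 vs smaller child -10 at index 3, swap → [-12, -10, -9, 2, 10, -8, 3, 0, 5, 15, 16]
  2 vs smaller child 0 at index 7, swap → [-12, -10, -9, 0, 10, -8, 3, 2, 5, 15, 16]
extract-min #2 returns -12:
  remove root -12; move last element 16 to root → [16, -10, -9, 0, 10, -8, 3, 2, 5, 15]
  16 vs smaller child -10 at index 1, swap → [-10, 16, -9, 0, 10, -8, 3, 2, 5, 15]
  16 vs smaller child 0 at index 3, swap → [-10, 0, -9, 16, 10, -8, 3, 2, 5, 15]
  16 vs smaller child 2 at index 7, swap → [-10, 0, -9, 2, 10, -8, 3, 16, 5, 15]
extract-min #3 returns -10:
  remove root -10; move last element 15 to root → [15, 0, -9, 2, 10, -8, 3, 16, 5]
  15 vs smaller child -9 at index 2, swap → [-9, 0, 15, 2, 10, -8, 3, 16, 5]
  15 vs smaller child -8 at index 5, swap → [-9, 0, -8, 2, 10, 15, 3, 16, 5]
extract-min #4 returns -9:
  remove root -9; move last element 5 to root → [5, 0, -8, 2, 10, 15, 3, 16]
  5 vs smaller child -8 at index 2, swap → [-8, 0, 5, 2, 10, 15, 3, 16]
  5 vs smaller child 3 at index 6, swap → [-8, 0, 3, 2, 10, 15, 5, 16]
extract-min #5 returns -8:
  remove root -8; move last element 16 to root → [16, 0, 3, 2, 10, 15, 5]
  16 vs smaller child 0 at index 1, swap → [0, 16, 3, 2, 10, 15, 5]
  16 vs smaller child 2 at index 3, swap → [0, 2, 3, 16, 10, 15, 5]

[0, 2, 3, 16, 10, 15, 5]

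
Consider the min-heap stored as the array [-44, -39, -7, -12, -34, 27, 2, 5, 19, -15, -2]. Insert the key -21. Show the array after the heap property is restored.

append -21 at index 11 → [-44, -39, -7, -12, -34, 27, 2, 5, 19, -15, -2, -21]
-21 < parent 27 at index 5, swap → [-44, -39, -7, -12, -34, -21, 2, 5, 19, -15, -2, 27]
-21 < parent -7 at index 2, swap → [-44, -39, -21, -12, -34, -7, 2, 5, 19, -15, -2, 27]

[-44, -39, -21, -12, -34, -7, 2, 5, 19, -15, -2, 27]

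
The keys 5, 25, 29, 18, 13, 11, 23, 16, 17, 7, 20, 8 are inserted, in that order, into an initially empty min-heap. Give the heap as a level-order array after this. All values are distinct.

[5, 7, 8, 16, 13, 11, 23, 25, 17, 18, 20, 29]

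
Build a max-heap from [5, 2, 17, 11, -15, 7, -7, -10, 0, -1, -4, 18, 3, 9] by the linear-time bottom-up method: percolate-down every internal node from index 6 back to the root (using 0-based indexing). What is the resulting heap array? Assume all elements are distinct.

sift down from index 6:
  -7 vs only child 9 at index 13, swap → [5, 2, 17, 11, -15, 7, 9, -10, 0, -1, -4, 18, 3, -7]
sift down from index 5:
  7 vs larger child 18 at index 11, swap → [5, 2, 17, 11, -15, 18, 9, -10, 0, -1, -4, 7, 3, -7]
sift down from index 4:
  -15 vs larger child -1 at index 9, swap → [5, 2, 17, 11, -1, 18, 9, -10, 0, -15, -4, 7, 3, -7]
sift down from index 3: already satisfies heap property
sift down from index 2:
  17 vs larger child 18 at index 5, swap → [5, 2, 18, 11, -1, 17, 9, -10, 0, -15, -4, 7, 3, -7]
sift down from index 1:
  2 vs larger child 11 at index 3, swap → [5, 11, 18, 2, -1, 17, 9, -10, 0, -15, -4, 7, 3, -7]
sift down from index 0:
  5 vs larger child 18 at index 2, swap → [18, 11, 5, 2, -1, 17, 9, -10, 0, -15, -4, 7, 3, -7]
  5 vs larger child 17 at index 5, swap → [18, 11, 17, 2, -1, 5, 9, -10, 0, -15, -4, 7, 3, -7]
  5 vs larger child 7 at index 11, swap → [18, 11, 17, 2, -1, 7, 9, -10, 0, -15, -4, 5, 3, -7]

[18, 11, 17, 2, -1, 7, 9, -10, 0, -15, -4, 5, 3, -7]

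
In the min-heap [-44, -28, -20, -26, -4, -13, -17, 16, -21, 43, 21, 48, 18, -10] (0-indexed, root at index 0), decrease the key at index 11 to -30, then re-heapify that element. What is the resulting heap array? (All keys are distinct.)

[-44, -28, -30, -26, -4, -20, -17, 16, -21, 43, 21, -13, 18, -10]

set index 11 from 48 to -30 → [-44, -28, -20, -26, -4, -13, -17, 16, -21, 43, 21, -30, 18, -10]
-30 < parent -13 at index 5, swap → [-44, -28, -20, -26, -4, -30, -17, 16, -21, 43, 21, -13, 18, -10]
-30 < parent -20 at index 2, swap → [-44, -28, -30, -26, -4, -20, -17, 16, -21, 43, 21, -13, 18, -10]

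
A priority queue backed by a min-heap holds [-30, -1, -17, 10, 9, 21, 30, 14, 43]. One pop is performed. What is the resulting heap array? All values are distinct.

remove root -30; move last element 43 to root → [43, -1, -17, 10, 9, 21, 30, 14]
43 vs smaller child -17 at index 2, swap → [-17, -1, 43, 10, 9, 21, 30, 14]
43 vs smaller child 21 at index 5, swap → [-17, -1, 21, 10, 9, 43, 30, 14]

[-17, -1, 21, 10, 9, 43, 30, 14]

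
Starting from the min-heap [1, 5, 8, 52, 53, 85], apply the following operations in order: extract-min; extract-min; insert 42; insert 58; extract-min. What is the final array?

[42, 52, 53, 85, 58]

extract-min → returns 1:
  remove root 1; move last element 85 to root → [85, 5, 8, 52, 53]
  85 vs smaller child 5 at index 1, swap → [5, 85, 8, 52, 53]
  85 vs smaller child 52 at index 3, swap → [5, 52, 8, 85, 53]
extract-min → returns 5:
  remove root 5; move last element 53 to root → [53, 52, 8, 85]
  53 vs smaller child 8 at index 2, swap → [8, 52, 53, 85]
insert 42:
  append 42 at index 4 → [8, 52, 53, 85, 42]
  42 < parent 52 at index 1, swap → [8, 42, 53, 85, 52]
insert 58:
  append 58 at index 5 → [8, 42, 53, 85, 52, 58] (no swap needed)
extract-min → returns 8:
  remove root 8; move last element 58 to root → [58, 42, 53, 85, 52]
  58 vs smaller child 42 at index 1, swap → [42, 58, 53, 85, 52]
  58 vs smaller child 52 at index 4, swap → [42, 52, 53, 85, 58]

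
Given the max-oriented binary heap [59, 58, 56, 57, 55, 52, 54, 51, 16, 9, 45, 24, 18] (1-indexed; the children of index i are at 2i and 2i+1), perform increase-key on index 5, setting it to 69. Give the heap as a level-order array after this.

[69, 59, 56, 57, 58, 52, 54, 51, 16, 9, 45, 24, 18]

set index 5 from 55 to 69 → [59, 58, 56, 57, 69, 52, 54, 51, 16, 9, 45, 24, 18]
69 > parent 58 at index 2, swap → [59, 69, 56, 57, 58, 52, 54, 51, 16, 9, 45, 24, 18]
69 > parent 59 at index 1, swap → [69, 59, 56, 57, 58, 52, 54, 51, 16, 9, 45, 24, 18]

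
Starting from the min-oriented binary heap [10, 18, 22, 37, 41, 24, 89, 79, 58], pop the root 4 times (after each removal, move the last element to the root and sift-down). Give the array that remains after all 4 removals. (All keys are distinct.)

extract-min #1 returns 10:
  remove root 10; move last element 58 to root → [58, 18, 22, 37, 41, 24, 89, 79]
  58 vs smaller child 18 at index 1, swap → [18, 58, 22, 37, 41, 24, 89, 79]
  58 vs smaller child 37 at index 3, swap → [18, 37, 22, 58, 41, 24, 89, 79]
extract-min #2 returns 18:
  remove root 18; move last element 79 to root → [79, 37, 22, 58, 41, 24, 89]
  79 vs smaller child 22 at index 2, swap → [22, 37, 79, 58, 41, 24, 89]
  79 vs smaller child 24 at index 5, swap → [22, 37, 24, 58, 41, 79, 89]
extract-min #3 returns 22:
  remove root 22; move last element 89 to root → [89, 37, 24, 58, 41, 79]
  89 vs smaller child 24 at index 2, swap → [24, 37, 89, 58, 41, 79]
  89 vs only child 79 at index 5, swap → [24, 37, 79, 58, 41, 89]
extract-min #4 returns 24:
  remove root 24; move last element 89 to root → [89, 37, 79, 58, 41]
  89 vs smaller child 37 at index 1, swap → [37, 89, 79, 58, 41]
  89 vs smaller child 41 at index 4, swap → [37, 41, 79, 58, 89]

[37, 41, 79, 58, 89]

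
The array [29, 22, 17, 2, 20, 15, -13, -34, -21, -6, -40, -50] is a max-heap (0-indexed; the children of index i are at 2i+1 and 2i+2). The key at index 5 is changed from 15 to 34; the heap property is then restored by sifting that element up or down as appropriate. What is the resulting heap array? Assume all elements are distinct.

[34, 22, 29, 2, 20, 17, -13, -34, -21, -6, -40, -50]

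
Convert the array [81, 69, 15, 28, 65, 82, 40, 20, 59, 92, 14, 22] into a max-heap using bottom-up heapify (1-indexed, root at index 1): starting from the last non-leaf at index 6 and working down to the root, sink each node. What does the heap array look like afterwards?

sift down from index 6: already satisfies heap property
sift down from index 5:
  65 vs larger child 92 at index 10, swap → [81, 69, 15, 28, 92, 82, 40, 20, 59, 65, 14, 22]
sift down from index 4:
  28 vs larger child 59 at index 9, swap → [81, 69, 15, 59, 92, 82, 40, 20, 28, 65, 14, 22]
sift down from index 3:
  15 vs larger child 82 at index 6, swap → [81, 69, 82, 59, 92, 15, 40, 20, 28, 65, 14, 22]
  15 vs only child 22 at index 12, swap → [81, 69, 82, 59, 92, 22, 40, 20, 28, 65, 14, 15]
sift down from index 2:
  69 vs larger child 92 at index 5, swap → [81, 92, 82, 59, 69, 22, 40, 20, 28, 65, 14, 15]
sift down from index 1:
  81 vs larger child 92 at index 2, swap → [92, 81, 82, 59, 69, 22, 40, 20, 28, 65, 14, 15]

[92, 81, 82, 59, 69, 22, 40, 20, 28, 65, 14, 15]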